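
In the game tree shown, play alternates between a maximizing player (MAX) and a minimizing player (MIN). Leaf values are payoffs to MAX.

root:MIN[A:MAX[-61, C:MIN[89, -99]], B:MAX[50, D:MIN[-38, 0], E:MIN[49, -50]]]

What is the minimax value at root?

-61

C (MIN): min(89, -99) = -99
A (MAX): max(-61, -99) = -61
D (MIN): min(-38, 0) = -38
E (MIN): min(49, -50) = -50
B (MAX): max(50, -38, -50) = 50
root (MIN): min(-61, 50) = -61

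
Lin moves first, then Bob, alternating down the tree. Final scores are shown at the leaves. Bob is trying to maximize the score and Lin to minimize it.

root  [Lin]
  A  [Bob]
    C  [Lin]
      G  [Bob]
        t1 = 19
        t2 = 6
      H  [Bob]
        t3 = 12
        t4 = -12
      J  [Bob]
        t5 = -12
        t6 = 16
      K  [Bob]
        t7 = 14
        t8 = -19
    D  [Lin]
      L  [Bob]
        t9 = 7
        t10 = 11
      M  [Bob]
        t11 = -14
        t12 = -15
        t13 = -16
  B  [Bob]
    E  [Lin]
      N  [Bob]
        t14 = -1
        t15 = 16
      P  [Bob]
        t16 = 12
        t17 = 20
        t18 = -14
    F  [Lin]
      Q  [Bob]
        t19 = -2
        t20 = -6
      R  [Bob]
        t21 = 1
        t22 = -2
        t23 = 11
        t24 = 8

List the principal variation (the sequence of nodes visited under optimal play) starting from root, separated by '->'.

G (Bob): max(19, 6) = 19
H (Bob): max(12, -12) = 12
J (Bob): max(-12, 16) = 16
K (Bob): max(14, -19) = 14
C (Lin): min(19, 12, 16, 14) = 12
L (Bob): max(7, 11) = 11
M (Bob): max(-14, -15, -16) = -14
D (Lin): min(11, -14) = -14
A (Bob): max(12, -14) = 12
N (Bob): max(-1, 16) = 16
P (Bob): max(12, 20, -14) = 20
E (Lin): min(16, 20) = 16
Q (Bob): max(-2, -6) = -2
R (Bob): max(1, -2, 11, 8) = 11
F (Lin): min(-2, 11) = -2
B (Bob): max(16, -2) = 16
root (Lin): min(12, 16) = 12
At root, Lin picks A (lowest: 12).
At A, Bob picks C (highest: 12).
At C, Lin picks H (lowest: 12).
At H, Bob picks t3 (highest: 12).
Terminal value 12.

root -> A -> C -> H -> t3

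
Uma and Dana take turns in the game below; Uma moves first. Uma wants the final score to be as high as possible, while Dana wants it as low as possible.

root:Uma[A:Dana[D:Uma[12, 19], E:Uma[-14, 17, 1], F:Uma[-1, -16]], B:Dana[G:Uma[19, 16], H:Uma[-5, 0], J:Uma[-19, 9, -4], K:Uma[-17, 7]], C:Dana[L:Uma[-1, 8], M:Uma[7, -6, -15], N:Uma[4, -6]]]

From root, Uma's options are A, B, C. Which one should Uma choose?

C

D (Uma): max(12, 19) = 19
E (Uma): max(-14, 17, 1) = 17
F (Uma): max(-1, -16) = -1
A (Dana): min(19, 17, -1) = -1
G (Uma): max(19, 16) = 19
H (Uma): max(-5, 0) = 0
J (Uma): max(-19, 9, -4) = 9
K (Uma): max(-17, 7) = 7
B (Dana): min(19, 0, 9, 7) = 0
L (Uma): max(-1, 8) = 8
M (Uma): max(7, -6, -15) = 7
N (Uma): max(4, -6) = 4
C (Dana): min(8, 7, 4) = 4
root (Uma): max(-1, 0, 4) = 4
Uma at root wants the highest of {A=-1, B=0, C=4}, so chooses C.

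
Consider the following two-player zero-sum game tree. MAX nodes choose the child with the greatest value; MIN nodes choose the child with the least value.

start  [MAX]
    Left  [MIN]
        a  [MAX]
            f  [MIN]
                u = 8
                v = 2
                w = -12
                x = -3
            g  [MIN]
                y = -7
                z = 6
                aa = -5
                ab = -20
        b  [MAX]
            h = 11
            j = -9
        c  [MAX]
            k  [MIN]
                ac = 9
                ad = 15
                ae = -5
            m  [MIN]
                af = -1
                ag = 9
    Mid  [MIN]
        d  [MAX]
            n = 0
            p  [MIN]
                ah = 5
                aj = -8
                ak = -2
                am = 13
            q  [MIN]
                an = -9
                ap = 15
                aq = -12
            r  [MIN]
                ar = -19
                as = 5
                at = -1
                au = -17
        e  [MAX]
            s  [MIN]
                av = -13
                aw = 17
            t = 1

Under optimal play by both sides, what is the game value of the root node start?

f (MIN): min(8, 2, -12, -3) = -12
g (MIN): min(-7, 6, -5, -20) = -20
a (MAX): max(-12, -20) = -12
b (MAX): max(11, -9) = 11
k (MIN): min(9, 15, -5) = -5
m (MIN): min(-1, 9) = -1
c (MAX): max(-5, -1) = -1
Left (MIN): min(-12, 11, -1) = -12
p (MIN): min(5, -8, -2, 13) = -8
q (MIN): min(-9, 15, -12) = -12
r (MIN): min(-19, 5, -1, -17) = -19
d (MAX): max(0, -8, -12, -19) = 0
s (MIN): min(-13, 17) = -13
e (MAX): max(-13, 1) = 1
Mid (MIN): min(0, 1) = 0
start (MAX): max(-12, 0) = 0

0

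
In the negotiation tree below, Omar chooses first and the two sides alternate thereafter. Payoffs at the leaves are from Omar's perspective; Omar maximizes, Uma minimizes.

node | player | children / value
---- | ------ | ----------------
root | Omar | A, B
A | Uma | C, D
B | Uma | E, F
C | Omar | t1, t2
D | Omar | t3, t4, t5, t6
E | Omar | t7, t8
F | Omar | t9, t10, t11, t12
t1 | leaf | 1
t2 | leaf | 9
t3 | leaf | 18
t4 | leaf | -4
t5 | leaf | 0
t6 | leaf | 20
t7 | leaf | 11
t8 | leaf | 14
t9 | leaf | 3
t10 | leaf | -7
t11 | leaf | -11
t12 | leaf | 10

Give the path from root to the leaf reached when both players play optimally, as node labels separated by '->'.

root -> B -> F -> t12

C (Omar): max(1, 9) = 9
D (Omar): max(18, -4, 0, 20) = 20
A (Uma): min(9, 20) = 9
E (Omar): max(11, 14) = 14
F (Omar): max(3, -7, -11, 10) = 10
B (Uma): min(14, 10) = 10
root (Omar): max(9, 10) = 10
At root, Omar picks B (highest: 10).
At B, Uma picks F (lowest: 10).
At F, Omar picks t12 (highest: 10).
Terminal value 10.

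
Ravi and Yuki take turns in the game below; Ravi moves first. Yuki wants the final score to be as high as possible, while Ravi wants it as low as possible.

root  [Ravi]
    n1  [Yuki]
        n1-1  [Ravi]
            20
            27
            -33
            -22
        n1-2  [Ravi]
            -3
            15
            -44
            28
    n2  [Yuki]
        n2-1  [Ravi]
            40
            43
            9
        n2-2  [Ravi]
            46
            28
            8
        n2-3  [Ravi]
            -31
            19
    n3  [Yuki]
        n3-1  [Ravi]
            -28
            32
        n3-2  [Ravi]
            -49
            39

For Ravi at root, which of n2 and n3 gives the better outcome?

n2-1 (Ravi): min(40, 43, 9) = 9
n2-2 (Ravi): min(46, 28, 8) = 8
n2-3 (Ravi): min(-31, 19) = -31
n2 (Yuki): max(9, 8, -31) = 9
n3-1 (Ravi): min(-28, 32) = -28
n3-2 (Ravi): min(-49, 39) = -49
n3 (Yuki): max(-28, -49) = -28
Ravi prefers the lower value; n2=9, n3=-28. n3 is better since -28 < 9.

n3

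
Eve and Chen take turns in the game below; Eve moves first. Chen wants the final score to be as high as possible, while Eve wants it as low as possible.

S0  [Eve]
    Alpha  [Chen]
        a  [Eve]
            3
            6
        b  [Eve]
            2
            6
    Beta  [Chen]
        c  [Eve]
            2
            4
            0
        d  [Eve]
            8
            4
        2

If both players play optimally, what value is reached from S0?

3

a (Eve): min(3, 6) = 3
b (Eve): min(2, 6) = 2
Alpha (Chen): max(3, 2) = 3
c (Eve): min(2, 4, 0) = 0
d (Eve): min(8, 4) = 4
Beta (Chen): max(0, 4, 2) = 4
S0 (Eve): min(3, 4) = 3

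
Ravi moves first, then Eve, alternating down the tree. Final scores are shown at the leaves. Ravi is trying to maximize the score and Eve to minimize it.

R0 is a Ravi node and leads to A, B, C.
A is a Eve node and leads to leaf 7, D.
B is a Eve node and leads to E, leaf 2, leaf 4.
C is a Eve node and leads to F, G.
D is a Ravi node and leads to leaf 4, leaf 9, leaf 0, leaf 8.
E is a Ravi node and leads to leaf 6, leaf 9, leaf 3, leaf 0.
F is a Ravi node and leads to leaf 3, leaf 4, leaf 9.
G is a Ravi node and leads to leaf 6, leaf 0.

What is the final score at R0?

D (Ravi): max(4, 9, 0, 8) = 9
A (Eve): min(7, 9) = 7
E (Ravi): max(6, 9, 3, 0) = 9
B (Eve): min(9, 2, 4) = 2
F (Ravi): max(3, 4, 9) = 9
G (Ravi): max(6, 0) = 6
C (Eve): min(9, 6) = 6
R0 (Ravi): max(7, 2, 6) = 7

7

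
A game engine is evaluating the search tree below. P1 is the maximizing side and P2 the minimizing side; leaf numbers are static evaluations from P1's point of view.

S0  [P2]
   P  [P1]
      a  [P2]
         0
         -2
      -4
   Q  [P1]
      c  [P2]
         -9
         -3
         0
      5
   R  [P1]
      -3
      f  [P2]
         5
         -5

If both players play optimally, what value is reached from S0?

-3

a (P2): min(0, -2) = -2
P (P1): max(-2, -4) = -2
c (P2): min(-9, -3, 0) = -9
Q (P1): max(-9, 5) = 5
f (P2): min(5, -5) = -5
R (P1): max(-3, -5) = -3
S0 (P2): min(-2, 5, -3) = -3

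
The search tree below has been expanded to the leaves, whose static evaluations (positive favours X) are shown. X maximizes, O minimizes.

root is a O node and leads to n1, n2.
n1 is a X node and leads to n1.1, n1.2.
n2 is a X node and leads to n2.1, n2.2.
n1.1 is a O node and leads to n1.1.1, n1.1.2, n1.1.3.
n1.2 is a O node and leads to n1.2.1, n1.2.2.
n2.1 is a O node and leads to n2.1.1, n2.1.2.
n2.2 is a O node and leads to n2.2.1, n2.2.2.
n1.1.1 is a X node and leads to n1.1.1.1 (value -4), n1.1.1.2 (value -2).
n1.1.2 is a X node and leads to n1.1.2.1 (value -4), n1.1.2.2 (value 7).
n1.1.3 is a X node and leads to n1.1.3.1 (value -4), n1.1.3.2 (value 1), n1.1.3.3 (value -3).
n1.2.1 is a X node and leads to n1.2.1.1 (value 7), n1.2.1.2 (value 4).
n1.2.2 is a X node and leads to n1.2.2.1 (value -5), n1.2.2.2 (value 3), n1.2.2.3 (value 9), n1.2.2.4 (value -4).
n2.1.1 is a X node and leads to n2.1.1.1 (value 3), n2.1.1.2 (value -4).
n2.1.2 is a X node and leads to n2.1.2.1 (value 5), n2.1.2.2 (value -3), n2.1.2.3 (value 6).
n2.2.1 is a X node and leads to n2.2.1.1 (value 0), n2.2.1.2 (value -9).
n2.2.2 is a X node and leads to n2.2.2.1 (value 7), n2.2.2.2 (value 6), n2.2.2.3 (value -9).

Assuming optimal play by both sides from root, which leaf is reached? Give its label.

n1.1.1 (X): max(-4, -2) = -2
n1.1.2 (X): max(-4, 7) = 7
n1.1.3 (X): max(-4, 1, -3) = 1
n1.1 (O): min(-2, 7, 1) = -2
n1.2.1 (X): max(7, 4) = 7
n1.2.2 (X): max(-5, 3, 9, -4) = 9
n1.2 (O): min(7, 9) = 7
n1 (X): max(-2, 7) = 7
n2.1.1 (X): max(3, -4) = 3
n2.1.2 (X): max(5, -3, 6) = 6
n2.1 (O): min(3, 6) = 3
n2.2.1 (X): max(0, -9) = 0
n2.2.2 (X): max(7, 6, -9) = 7
n2.2 (O): min(0, 7) = 0
n2 (X): max(3, 0) = 3
root (O): min(7, 3) = 3
At root, O picks n2 (lowest: 3).
At n2, X picks n2.1 (highest: 3).
At n2.1, O picks n2.1.1 (lowest: 3).
At n2.1.1, X picks n2.1.1.1 (highest: 3).
Terminal value 3.

n2.1.1.1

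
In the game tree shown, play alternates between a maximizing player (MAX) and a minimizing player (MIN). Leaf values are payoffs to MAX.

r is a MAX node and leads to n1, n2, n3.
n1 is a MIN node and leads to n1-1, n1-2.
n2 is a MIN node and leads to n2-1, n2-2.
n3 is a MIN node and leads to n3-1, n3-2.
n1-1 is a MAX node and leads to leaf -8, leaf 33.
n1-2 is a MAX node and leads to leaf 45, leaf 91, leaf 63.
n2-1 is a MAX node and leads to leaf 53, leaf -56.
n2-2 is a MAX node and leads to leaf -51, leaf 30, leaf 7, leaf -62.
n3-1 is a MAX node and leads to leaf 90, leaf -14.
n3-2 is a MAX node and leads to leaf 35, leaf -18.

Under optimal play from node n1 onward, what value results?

n1-1 (MAX): max(-8, 33) = 33
n1-2 (MAX): max(45, 91, 63) = 91
n1 (MIN): min(33, 91) = 33

33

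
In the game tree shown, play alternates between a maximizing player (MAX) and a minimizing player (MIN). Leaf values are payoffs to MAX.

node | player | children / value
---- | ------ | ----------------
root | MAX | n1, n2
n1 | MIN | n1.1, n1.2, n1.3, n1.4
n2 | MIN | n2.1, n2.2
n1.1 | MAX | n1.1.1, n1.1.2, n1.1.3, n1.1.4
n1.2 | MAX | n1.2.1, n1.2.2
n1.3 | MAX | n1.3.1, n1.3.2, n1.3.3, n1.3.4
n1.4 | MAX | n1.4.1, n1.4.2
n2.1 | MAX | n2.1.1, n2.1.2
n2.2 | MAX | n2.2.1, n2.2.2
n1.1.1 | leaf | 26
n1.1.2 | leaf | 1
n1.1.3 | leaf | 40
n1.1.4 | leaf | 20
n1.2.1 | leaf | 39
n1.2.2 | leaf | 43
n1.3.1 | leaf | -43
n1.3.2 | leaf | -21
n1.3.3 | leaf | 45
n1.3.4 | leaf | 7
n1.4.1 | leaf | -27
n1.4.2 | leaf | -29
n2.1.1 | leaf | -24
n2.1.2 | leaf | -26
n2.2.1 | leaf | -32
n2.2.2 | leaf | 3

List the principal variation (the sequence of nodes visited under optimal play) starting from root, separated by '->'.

n1.1 (MAX): max(26, 1, 40, 20) = 40
n1.2 (MAX): max(39, 43) = 43
n1.3 (MAX): max(-43, -21, 45, 7) = 45
n1.4 (MAX): max(-27, -29) = -27
n1 (MIN): min(40, 43, 45, -27) = -27
n2.1 (MAX): max(-24, -26) = -24
n2.2 (MAX): max(-32, 3) = 3
n2 (MIN): min(-24, 3) = -24
root (MAX): max(-27, -24) = -24
At root, MAX picks n2 (highest: -24).
At n2, MIN picks n2.1 (lowest: -24).
At n2.1, MAX picks n2.1.1 (highest: -24).
Terminal value -24.

root -> n2 -> n2.1 -> n2.1.1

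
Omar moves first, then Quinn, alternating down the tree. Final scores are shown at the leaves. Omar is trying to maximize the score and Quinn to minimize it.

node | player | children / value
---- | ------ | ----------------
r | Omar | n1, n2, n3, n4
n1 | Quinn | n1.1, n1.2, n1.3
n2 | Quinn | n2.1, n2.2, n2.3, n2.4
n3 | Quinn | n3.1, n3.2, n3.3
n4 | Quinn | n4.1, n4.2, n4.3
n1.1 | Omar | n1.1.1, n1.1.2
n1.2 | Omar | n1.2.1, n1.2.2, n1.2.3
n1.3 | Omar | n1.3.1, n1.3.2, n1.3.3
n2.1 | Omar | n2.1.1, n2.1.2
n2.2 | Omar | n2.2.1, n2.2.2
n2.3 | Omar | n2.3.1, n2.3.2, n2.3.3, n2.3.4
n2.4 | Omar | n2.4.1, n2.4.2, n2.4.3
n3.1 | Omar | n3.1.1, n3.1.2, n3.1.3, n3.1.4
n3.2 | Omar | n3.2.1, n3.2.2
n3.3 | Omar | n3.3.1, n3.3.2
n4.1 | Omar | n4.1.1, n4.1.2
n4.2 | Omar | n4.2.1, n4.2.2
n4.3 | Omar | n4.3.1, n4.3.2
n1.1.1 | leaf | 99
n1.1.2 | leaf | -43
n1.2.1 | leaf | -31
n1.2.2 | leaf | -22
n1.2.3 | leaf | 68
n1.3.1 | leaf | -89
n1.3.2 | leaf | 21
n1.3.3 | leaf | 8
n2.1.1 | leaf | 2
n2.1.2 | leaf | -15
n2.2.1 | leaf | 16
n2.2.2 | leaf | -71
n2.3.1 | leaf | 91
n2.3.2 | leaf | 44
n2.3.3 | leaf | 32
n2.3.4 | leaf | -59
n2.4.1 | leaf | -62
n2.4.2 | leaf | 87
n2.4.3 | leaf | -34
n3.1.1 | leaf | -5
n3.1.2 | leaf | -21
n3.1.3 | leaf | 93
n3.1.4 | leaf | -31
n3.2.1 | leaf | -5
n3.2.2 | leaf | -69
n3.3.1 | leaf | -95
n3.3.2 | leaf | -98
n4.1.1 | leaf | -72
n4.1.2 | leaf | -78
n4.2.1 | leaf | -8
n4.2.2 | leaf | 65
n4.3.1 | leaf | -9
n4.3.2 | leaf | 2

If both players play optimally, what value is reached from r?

21

n1.1 (Omar): max(99, -43) = 99
n1.2 (Omar): max(-31, -22, 68) = 68
n1.3 (Omar): max(-89, 21, 8) = 21
n1 (Quinn): min(99, 68, 21) = 21
n2.1 (Omar): max(2, -15) = 2
n2.2 (Omar): max(16, -71) = 16
n2.3 (Omar): max(91, 44, 32, -59) = 91
n2.4 (Omar): max(-62, 87, -34) = 87
n2 (Quinn): min(2, 16, 91, 87) = 2
n3.1 (Omar): max(-5, -21, 93, -31) = 93
n3.2 (Omar): max(-5, -69) = -5
n3.3 (Omar): max(-95, -98) = -95
n3 (Quinn): min(93, -5, -95) = -95
n4.1 (Omar): max(-72, -78) = -72
n4.2 (Omar): max(-8, 65) = 65
n4.3 (Omar): max(-9, 2) = 2
n4 (Quinn): min(-72, 65, 2) = -72
r (Omar): max(21, 2, -95, -72) = 21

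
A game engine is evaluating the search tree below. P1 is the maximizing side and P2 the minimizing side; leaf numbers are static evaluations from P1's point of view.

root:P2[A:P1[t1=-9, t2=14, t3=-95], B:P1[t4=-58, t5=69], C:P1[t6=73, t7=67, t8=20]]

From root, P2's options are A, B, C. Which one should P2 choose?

A (P1): max(-9, 14, -95) = 14
B (P1): max(-58, 69) = 69
C (P1): max(73, 67, 20) = 73
root (P2): min(14, 69, 73) = 14
P2 at root wants the lowest of {A=14, B=69, C=73}, so chooses A.

A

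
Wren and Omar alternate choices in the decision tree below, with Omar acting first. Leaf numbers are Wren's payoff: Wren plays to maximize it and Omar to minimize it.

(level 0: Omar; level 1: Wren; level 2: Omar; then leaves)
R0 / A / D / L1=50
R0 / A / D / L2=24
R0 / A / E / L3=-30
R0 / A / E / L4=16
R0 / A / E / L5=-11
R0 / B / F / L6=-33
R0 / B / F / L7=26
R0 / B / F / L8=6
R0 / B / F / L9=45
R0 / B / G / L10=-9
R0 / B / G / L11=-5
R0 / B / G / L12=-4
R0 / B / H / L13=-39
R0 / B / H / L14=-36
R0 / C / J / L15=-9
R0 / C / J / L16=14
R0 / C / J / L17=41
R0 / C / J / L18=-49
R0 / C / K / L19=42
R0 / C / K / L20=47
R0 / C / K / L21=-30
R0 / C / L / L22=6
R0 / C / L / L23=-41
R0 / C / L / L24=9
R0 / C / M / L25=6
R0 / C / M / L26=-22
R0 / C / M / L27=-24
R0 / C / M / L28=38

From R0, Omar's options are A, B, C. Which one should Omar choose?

D (Omar): min(50, 24) = 24
E (Omar): min(-30, 16, -11) = -30
A (Wren): max(24, -30) = 24
F (Omar): min(-33, 26, 6, 45) = -33
G (Omar): min(-9, -5, -4) = -9
H (Omar): min(-39, -36) = -39
B (Wren): max(-33, -9, -39) = -9
J (Omar): min(-9, 14, 41, -49) = -49
K (Omar): min(42, 47, -30) = -30
L (Omar): min(6, -41, 9) = -41
M (Omar): min(6, -22, -24, 38) = -24
C (Wren): max(-49, -30, -41, -24) = -24
R0 (Omar): min(24, -9, -24) = -24
Omar at R0 wants the lowest of {A=24, B=-9, C=-24}, so chooses C.

C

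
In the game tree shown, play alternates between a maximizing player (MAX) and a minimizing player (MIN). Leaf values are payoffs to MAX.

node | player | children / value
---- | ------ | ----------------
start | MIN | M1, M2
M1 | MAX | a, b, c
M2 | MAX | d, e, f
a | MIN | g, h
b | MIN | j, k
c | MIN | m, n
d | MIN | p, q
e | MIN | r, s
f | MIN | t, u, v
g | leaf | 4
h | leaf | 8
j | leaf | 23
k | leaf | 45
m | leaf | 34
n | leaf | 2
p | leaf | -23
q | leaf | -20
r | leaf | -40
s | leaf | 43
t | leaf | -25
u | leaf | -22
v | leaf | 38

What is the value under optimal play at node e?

-40

e (MIN): min(-40, 43) = -40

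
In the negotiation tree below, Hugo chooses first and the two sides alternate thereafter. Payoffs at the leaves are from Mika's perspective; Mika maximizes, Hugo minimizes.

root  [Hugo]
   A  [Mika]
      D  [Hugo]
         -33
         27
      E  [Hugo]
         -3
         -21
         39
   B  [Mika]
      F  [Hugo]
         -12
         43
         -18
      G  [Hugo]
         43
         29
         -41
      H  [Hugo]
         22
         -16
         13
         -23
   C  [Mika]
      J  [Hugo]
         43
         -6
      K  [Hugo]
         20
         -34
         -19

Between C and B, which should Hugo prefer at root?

J (Hugo): min(43, -6) = -6
K (Hugo): min(20, -34, -19) = -34
C (Mika): max(-6, -34) = -6
F (Hugo): min(-12, 43, -18) = -18
G (Hugo): min(43, 29, -41) = -41
H (Hugo): min(22, -16, 13, -23) = -23
B (Mika): max(-18, -41, -23) = -18
Hugo prefers the lower value; C=-6, B=-18. B is better since -18 < -6.

B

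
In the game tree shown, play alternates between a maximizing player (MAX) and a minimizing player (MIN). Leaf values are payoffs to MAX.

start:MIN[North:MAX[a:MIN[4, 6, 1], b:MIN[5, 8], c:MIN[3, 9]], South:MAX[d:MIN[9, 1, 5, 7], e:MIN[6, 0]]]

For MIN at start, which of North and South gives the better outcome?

a (MIN): min(4, 6, 1) = 1
b (MIN): min(5, 8) = 5
c (MIN): min(3, 9) = 3
North (MAX): max(1, 5, 3) = 5
d (MIN): min(9, 1, 5, 7) = 1
e (MIN): min(6, 0) = 0
South (MAX): max(1, 0) = 1
MIN prefers the lower value; North=5, South=1. South is better since 1 < 5.

South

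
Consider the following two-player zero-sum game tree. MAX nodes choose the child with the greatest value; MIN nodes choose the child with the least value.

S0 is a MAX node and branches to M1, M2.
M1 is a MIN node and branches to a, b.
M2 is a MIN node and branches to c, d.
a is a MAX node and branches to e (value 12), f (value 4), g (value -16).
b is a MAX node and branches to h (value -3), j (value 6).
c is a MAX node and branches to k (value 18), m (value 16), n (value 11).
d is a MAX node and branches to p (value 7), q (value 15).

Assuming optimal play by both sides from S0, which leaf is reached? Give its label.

a (MAX): max(12, 4, -16) = 12
b (MAX): max(-3, 6) = 6
M1 (MIN): min(12, 6) = 6
c (MAX): max(18, 16, 11) = 18
d (MAX): max(7, 15) = 15
M2 (MIN): min(18, 15) = 15
S0 (MAX): max(6, 15) = 15
At S0, MAX picks M2 (highest: 15).
At M2, MIN picks d (lowest: 15).
At d, MAX picks q (highest: 15).
Terminal value 15.

q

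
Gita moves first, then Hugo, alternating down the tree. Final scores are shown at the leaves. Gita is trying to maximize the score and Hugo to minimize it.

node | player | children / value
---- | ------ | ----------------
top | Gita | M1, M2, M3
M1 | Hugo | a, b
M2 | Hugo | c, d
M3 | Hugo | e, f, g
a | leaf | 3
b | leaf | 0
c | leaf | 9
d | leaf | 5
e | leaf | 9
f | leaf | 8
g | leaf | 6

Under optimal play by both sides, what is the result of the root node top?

6

M1 (Hugo): min(3, 0) = 0
M2 (Hugo): min(9, 5) = 5
M3 (Hugo): min(9, 8, 6) = 6
top (Gita): max(0, 5, 6) = 6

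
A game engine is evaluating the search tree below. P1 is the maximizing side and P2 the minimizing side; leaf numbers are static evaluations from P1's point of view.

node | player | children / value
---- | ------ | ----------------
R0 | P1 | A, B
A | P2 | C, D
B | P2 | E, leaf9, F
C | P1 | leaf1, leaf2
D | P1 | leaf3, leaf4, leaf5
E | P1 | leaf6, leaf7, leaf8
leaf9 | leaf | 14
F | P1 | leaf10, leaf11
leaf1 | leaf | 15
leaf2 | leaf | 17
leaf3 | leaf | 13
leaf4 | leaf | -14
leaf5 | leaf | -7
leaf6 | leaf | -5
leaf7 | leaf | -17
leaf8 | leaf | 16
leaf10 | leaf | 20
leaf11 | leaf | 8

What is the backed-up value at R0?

C (P1): max(15, 17) = 17
D (P1): max(13, -14, -7) = 13
A (P2): min(17, 13) = 13
E (P1): max(-5, -17, 16) = 16
F (P1): max(20, 8) = 20
B (P2): min(16, 14, 20) = 14
R0 (P1): max(13, 14) = 14

14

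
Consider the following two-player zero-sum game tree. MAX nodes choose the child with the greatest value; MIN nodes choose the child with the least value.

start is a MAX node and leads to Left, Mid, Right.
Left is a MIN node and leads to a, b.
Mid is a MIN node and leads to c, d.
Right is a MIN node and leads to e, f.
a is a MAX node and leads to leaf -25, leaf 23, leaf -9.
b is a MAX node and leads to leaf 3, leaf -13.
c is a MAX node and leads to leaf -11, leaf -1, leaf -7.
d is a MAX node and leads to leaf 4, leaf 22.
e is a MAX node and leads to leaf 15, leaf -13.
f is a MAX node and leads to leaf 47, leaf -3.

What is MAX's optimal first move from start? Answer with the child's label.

Right

a (MAX): max(-25, 23, -9) = 23
b (MAX): max(3, -13) = 3
Left (MIN): min(23, 3) = 3
c (MAX): max(-11, -1, -7) = -1
d (MAX): max(4, 22) = 22
Mid (MIN): min(-1, 22) = -1
e (MAX): max(15, -13) = 15
f (MAX): max(47, -3) = 47
Right (MIN): min(15, 47) = 15
start (MAX): max(3, -1, 15) = 15
MAX at start wants the highest of {Left=3, Mid=-1, Right=15}, so chooses Right.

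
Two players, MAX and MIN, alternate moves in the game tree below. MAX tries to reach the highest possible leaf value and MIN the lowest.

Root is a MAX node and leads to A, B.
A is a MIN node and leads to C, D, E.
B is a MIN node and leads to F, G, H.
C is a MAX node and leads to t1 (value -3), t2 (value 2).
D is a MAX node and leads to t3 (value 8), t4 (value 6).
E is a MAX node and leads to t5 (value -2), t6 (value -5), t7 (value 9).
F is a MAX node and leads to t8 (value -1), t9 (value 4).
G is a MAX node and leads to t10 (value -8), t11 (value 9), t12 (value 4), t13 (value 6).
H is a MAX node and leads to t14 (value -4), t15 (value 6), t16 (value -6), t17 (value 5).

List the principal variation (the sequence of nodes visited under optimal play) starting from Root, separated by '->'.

C (MAX): max(-3, 2) = 2
D (MAX): max(8, 6) = 8
E (MAX): max(-2, -5, 9) = 9
A (MIN): min(2, 8, 9) = 2
F (MAX): max(-1, 4) = 4
G (MAX): max(-8, 9, 4, 6) = 9
H (MAX): max(-4, 6, -6, 5) = 6
B (MIN): min(4, 9, 6) = 4
Root (MAX): max(2, 4) = 4
At Root, MAX picks B (highest: 4).
At B, MIN picks F (lowest: 4).
At F, MAX picks t9 (highest: 4).
Terminal value 4.

Root -> B -> F -> t9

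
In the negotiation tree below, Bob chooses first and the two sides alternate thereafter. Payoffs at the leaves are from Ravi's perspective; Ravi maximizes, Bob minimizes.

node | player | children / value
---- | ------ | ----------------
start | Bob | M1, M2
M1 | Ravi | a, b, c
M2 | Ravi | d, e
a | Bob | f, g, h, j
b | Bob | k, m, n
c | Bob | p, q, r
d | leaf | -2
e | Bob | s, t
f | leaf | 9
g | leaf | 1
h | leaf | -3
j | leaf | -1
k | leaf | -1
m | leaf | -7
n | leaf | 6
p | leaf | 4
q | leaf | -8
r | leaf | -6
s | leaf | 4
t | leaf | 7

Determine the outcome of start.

a (Bob): min(9, 1, -3, -1) = -3
b (Bob): min(-1, -7, 6) = -7
c (Bob): min(4, -8, -6) = -8
M1 (Ravi): max(-3, -7, -8) = -3
e (Bob): min(4, 7) = 4
M2 (Ravi): max(-2, 4) = 4
start (Bob): min(-3, 4) = -3

-3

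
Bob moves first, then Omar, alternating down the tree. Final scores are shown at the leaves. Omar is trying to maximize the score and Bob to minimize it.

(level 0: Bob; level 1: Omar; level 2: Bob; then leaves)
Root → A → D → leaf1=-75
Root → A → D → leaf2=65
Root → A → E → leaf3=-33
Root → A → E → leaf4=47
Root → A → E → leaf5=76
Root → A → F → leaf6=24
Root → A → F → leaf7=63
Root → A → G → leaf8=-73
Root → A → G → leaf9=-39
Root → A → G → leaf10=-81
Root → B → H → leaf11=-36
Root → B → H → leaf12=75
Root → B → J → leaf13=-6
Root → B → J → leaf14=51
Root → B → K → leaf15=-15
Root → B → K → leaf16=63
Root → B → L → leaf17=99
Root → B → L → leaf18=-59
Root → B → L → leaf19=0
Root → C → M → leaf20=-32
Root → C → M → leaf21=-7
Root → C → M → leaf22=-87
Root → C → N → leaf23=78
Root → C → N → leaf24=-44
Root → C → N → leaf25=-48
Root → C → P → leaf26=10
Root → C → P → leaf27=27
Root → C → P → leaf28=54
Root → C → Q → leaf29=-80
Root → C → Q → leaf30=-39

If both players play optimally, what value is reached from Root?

-6

D (Bob): min(-75, 65) = -75
E (Bob): min(-33, 47, 76) = -33
F (Bob): min(24, 63) = 24
G (Bob): min(-73, -39, -81) = -81
A (Omar): max(-75, -33, 24, -81) = 24
H (Bob): min(-36, 75) = -36
J (Bob): min(-6, 51) = -6
K (Bob): min(-15, 63) = -15
L (Bob): min(99, -59, 0) = -59
B (Omar): max(-36, -6, -15, -59) = -6
M (Bob): min(-32, -7, -87) = -87
N (Bob): min(78, -44, -48) = -48
P (Bob): min(10, 27, 54) = 10
Q (Bob): min(-80, -39) = -80
C (Omar): max(-87, -48, 10, -80) = 10
Root (Bob): min(24, -6, 10) = -6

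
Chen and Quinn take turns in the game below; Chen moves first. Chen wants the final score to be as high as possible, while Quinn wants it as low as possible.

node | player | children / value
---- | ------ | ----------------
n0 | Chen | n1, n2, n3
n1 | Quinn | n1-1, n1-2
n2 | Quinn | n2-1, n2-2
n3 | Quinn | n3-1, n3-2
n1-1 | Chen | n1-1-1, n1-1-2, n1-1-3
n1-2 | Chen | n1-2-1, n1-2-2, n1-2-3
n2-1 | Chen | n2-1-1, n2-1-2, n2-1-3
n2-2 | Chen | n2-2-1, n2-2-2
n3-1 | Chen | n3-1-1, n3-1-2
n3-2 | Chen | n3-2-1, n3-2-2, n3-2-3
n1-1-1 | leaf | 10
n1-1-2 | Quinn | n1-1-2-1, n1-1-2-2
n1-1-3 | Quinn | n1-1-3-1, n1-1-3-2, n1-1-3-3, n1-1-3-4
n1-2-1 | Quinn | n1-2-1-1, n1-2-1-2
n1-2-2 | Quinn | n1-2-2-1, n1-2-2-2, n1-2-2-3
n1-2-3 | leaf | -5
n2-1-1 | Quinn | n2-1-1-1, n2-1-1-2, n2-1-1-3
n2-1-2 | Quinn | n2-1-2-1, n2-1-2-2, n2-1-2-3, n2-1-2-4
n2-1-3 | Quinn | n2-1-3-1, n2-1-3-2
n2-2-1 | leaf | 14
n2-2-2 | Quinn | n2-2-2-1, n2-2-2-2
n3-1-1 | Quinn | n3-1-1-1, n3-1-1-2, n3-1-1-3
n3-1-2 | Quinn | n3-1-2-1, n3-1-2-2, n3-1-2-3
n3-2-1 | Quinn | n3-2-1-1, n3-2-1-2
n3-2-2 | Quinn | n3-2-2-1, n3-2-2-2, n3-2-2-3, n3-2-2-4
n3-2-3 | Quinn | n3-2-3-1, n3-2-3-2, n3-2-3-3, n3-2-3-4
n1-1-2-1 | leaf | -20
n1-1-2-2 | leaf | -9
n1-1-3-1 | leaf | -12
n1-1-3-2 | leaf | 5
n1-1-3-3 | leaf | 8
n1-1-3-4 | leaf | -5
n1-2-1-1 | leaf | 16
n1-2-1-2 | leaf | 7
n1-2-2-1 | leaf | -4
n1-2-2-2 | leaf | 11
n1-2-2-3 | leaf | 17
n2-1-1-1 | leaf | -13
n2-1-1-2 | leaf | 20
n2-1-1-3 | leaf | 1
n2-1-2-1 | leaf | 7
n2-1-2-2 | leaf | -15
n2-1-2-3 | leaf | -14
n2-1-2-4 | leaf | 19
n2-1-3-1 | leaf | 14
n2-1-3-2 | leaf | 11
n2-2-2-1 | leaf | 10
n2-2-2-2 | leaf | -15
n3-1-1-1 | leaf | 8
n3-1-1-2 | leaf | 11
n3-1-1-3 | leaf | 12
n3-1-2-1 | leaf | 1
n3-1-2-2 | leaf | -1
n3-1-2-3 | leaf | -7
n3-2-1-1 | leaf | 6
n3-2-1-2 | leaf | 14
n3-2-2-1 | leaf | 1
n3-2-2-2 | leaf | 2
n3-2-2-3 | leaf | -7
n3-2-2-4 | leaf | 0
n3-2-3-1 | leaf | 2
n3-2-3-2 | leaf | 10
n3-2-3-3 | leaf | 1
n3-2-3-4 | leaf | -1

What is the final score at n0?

n1-1-2 (Quinn): min(-20, -9) = -20
n1-1-3 (Quinn): min(-12, 5, 8, -5) = -12
n1-1 (Chen): max(10, -20, -12) = 10
n1-2-1 (Quinn): min(16, 7) = 7
n1-2-2 (Quinn): min(-4, 11, 17) = -4
n1-2 (Chen): max(7, -4, -5) = 7
n1 (Quinn): min(10, 7) = 7
n2-1-1 (Quinn): min(-13, 20, 1) = -13
n2-1-2 (Quinn): min(7, -15, -14, 19) = -15
n2-1-3 (Quinn): min(14, 11) = 11
n2-1 (Chen): max(-13, -15, 11) = 11
n2-2-2 (Quinn): min(10, -15) = -15
n2-2 (Chen): max(14, -15) = 14
n2 (Quinn): min(11, 14) = 11
n3-1-1 (Quinn): min(8, 11, 12) = 8
n3-1-2 (Quinn): min(1, -1, -7) = -7
n3-1 (Chen): max(8, -7) = 8
n3-2-1 (Quinn): min(6, 14) = 6
n3-2-2 (Quinn): min(1, 2, -7, 0) = -7
n3-2-3 (Quinn): min(2, 10, 1, -1) = -1
n3-2 (Chen): max(6, -7, -1) = 6
n3 (Quinn): min(8, 6) = 6
n0 (Chen): max(7, 11, 6) = 11

11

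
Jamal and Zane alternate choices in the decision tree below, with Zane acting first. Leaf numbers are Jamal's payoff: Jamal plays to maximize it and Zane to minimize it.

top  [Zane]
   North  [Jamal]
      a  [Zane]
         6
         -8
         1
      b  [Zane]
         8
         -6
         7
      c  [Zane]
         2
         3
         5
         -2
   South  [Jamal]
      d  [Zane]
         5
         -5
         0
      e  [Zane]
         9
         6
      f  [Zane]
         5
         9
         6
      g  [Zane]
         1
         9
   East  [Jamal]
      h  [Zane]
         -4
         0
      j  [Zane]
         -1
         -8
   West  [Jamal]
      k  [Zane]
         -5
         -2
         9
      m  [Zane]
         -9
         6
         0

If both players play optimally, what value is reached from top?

-5

a (Zane): min(6, -8, 1) = -8
b (Zane): min(8, -6, 7) = -6
c (Zane): min(2, 3, 5, -2) = -2
North (Jamal): max(-8, -6, -2) = -2
d (Zane): min(5, -5, 0) = -5
e (Zane): min(9, 6) = 6
f (Zane): min(5, 9, 6) = 5
g (Zane): min(1, 9) = 1
South (Jamal): max(-5, 6, 5, 1) = 6
h (Zane): min(-4, 0) = -4
j (Zane): min(-1, -8) = -8
East (Jamal): max(-4, -8) = -4
k (Zane): min(-5, -2, 9) = -5
m (Zane): min(-9, 6, 0) = -9
West (Jamal): max(-5, -9) = -5
top (Zane): min(-2, 6, -4, -5) = -5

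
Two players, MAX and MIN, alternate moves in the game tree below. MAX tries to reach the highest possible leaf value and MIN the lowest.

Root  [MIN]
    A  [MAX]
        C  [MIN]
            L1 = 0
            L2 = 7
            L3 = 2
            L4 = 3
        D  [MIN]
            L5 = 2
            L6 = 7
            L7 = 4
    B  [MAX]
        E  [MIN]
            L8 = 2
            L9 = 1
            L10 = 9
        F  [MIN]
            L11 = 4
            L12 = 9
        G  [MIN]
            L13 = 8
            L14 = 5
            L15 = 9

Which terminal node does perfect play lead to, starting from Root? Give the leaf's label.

L5

C (MIN): min(0, 7, 2, 3) = 0
D (MIN): min(2, 7, 4) = 2
A (MAX): max(0, 2) = 2
E (MIN): min(2, 1, 9) = 1
F (MIN): min(4, 9) = 4
G (MIN): min(8, 5, 9) = 5
B (MAX): max(1, 4, 5) = 5
Root (MIN): min(2, 5) = 2
At Root, MIN picks A (lowest: 2).
At A, MAX picks D (highest: 2).
At D, MIN picks L5 (lowest: 2).
Terminal value 2.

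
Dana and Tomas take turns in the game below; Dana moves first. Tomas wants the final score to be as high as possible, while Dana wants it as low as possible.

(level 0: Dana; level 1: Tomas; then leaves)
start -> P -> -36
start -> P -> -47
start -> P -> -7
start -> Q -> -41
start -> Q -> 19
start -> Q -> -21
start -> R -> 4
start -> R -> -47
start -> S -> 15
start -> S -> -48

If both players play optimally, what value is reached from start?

P (Tomas): max(-36, -47, -7) = -7
Q (Tomas): max(-41, 19, -21) = 19
R (Tomas): max(4, -47) = 4
S (Tomas): max(15, -48) = 15
start (Dana): min(-7, 19, 4, 15) = -7

-7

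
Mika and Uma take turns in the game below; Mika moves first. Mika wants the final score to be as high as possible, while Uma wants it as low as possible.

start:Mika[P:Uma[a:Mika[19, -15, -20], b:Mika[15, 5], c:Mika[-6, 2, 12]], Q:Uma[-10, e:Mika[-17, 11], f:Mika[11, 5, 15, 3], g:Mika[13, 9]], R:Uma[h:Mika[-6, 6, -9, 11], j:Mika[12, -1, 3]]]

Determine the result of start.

a (Mika): max(19, -15, -20) = 19
b (Mika): max(15, 5) = 15
c (Mika): max(-6, 2, 12) = 12
P (Uma): min(19, 15, 12) = 12
e (Mika): max(-17, 11) = 11
f (Mika): max(11, 5, 15, 3) = 15
g (Mika): max(13, 9) = 13
Q (Uma): min(-10, 11, 15, 13) = -10
h (Mika): max(-6, 6, -9, 11) = 11
j (Mika): max(12, -1, 3) = 12
R (Uma): min(11, 12) = 11
start (Mika): max(12, -10, 11) = 12

12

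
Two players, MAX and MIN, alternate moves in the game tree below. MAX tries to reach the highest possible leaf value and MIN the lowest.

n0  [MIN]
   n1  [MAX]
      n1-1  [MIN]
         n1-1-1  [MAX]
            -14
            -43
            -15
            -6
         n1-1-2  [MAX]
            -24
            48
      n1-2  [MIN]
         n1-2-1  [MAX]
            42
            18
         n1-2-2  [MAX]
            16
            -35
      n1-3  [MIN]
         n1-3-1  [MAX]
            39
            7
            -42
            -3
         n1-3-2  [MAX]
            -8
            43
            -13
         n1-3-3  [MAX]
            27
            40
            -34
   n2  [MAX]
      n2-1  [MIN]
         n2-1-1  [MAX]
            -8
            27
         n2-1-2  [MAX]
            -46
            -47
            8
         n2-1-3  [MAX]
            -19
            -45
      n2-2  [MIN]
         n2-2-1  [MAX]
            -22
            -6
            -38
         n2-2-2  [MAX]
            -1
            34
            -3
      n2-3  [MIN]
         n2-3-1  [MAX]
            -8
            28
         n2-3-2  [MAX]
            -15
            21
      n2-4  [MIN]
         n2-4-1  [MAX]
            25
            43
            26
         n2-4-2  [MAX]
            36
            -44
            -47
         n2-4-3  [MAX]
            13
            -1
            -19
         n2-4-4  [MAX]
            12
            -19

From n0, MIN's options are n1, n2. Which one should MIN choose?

n2

n1-1-1 (MAX): max(-14, -43, -15, -6) = -6
n1-1-2 (MAX): max(-24, 48) = 48
n1-1 (MIN): min(-6, 48) = -6
n1-2-1 (MAX): max(42, 18) = 42
n1-2-2 (MAX): max(16, -35) = 16
n1-2 (MIN): min(42, 16) = 16
n1-3-1 (MAX): max(39, 7, -42, -3) = 39
n1-3-2 (MAX): max(-8, 43, -13) = 43
n1-3-3 (MAX): max(27, 40, -34) = 40
n1-3 (MIN): min(39, 43, 40) = 39
n1 (MAX): max(-6, 16, 39) = 39
n2-1-1 (MAX): max(-8, 27) = 27
n2-1-2 (MAX): max(-46, -47, 8) = 8
n2-1-3 (MAX): max(-19, -45) = -19
n2-1 (MIN): min(27, 8, -19) = -19
n2-2-1 (MAX): max(-22, -6, -38) = -6
n2-2-2 (MAX): max(-1, 34, -3) = 34
n2-2 (MIN): min(-6, 34) = -6
n2-3-1 (MAX): max(-8, 28) = 28
n2-3-2 (MAX): max(-15, 21) = 21
n2-3 (MIN): min(28, 21) = 21
n2-4-1 (MAX): max(25, 43, 26) = 43
n2-4-2 (MAX): max(36, -44, -47) = 36
n2-4-3 (MAX): max(13, -1, -19) = 13
n2-4-4 (MAX): max(12, -19) = 12
n2-4 (MIN): min(43, 36, 13, 12) = 12
n2 (MAX): max(-19, -6, 21, 12) = 21
n0 (MIN): min(39, 21) = 21
MIN at n0 wants the lowest of {n1=39, n2=21}, so chooses n2.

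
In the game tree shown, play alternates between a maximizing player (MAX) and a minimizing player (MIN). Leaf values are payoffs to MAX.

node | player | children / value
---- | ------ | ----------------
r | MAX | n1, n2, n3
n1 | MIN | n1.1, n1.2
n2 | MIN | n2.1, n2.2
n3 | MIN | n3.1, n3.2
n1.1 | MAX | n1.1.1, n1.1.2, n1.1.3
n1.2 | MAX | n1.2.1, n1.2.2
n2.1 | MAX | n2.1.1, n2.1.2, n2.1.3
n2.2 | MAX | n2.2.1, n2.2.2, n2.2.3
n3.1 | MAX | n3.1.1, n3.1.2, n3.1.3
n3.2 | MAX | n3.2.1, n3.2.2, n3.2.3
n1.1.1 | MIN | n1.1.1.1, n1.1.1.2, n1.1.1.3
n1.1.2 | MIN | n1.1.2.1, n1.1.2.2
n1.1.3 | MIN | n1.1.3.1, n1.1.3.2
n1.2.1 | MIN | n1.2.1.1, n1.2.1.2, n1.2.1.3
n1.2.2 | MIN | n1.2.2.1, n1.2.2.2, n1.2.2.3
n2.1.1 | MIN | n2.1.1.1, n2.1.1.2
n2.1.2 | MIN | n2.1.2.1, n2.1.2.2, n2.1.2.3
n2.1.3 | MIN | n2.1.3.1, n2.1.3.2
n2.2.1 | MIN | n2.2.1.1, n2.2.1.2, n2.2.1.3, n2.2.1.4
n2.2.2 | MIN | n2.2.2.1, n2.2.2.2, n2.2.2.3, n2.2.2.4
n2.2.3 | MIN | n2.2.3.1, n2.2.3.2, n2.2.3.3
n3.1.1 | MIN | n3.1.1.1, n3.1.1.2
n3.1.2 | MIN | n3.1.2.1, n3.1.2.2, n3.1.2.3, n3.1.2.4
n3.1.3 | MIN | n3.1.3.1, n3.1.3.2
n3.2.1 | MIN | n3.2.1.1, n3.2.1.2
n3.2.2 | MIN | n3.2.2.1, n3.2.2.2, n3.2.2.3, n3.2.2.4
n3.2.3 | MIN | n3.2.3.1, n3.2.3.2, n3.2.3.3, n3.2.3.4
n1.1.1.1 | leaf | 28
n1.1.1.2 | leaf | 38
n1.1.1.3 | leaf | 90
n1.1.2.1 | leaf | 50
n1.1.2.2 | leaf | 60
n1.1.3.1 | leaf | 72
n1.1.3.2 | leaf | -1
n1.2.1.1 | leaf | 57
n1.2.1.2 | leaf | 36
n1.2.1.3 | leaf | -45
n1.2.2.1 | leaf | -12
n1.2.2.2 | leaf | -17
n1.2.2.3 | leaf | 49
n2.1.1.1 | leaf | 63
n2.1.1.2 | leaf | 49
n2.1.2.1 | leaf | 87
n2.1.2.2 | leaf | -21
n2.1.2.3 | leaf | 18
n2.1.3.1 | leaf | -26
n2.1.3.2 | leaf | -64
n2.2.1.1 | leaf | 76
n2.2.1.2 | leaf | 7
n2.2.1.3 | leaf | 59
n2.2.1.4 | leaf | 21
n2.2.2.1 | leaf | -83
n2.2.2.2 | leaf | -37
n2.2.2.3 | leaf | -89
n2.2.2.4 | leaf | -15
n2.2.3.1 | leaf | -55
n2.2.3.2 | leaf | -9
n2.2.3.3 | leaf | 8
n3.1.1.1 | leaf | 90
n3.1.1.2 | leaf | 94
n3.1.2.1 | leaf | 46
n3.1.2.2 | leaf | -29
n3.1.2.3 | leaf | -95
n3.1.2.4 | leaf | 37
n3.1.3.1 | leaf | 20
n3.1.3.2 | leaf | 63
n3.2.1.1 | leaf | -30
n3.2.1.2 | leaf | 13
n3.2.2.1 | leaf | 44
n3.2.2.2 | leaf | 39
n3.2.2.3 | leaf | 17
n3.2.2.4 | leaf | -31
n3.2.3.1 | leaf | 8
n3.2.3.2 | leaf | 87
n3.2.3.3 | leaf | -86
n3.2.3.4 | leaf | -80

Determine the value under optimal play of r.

n1.1.1 (MIN): min(28, 38, 90) = 28
n1.1.2 (MIN): min(50, 60) = 50
n1.1.3 (MIN): min(72, -1) = -1
n1.1 (MAX): max(28, 50, -1) = 50
n1.2.1 (MIN): min(57, 36, -45) = -45
n1.2.2 (MIN): min(-12, -17, 49) = -17
n1.2 (MAX): max(-45, -17) = -17
n1 (MIN): min(50, -17) = -17
n2.1.1 (MIN): min(63, 49) = 49
n2.1.2 (MIN): min(87, -21, 18) = -21
n2.1.3 (MIN): min(-26, -64) = -64
n2.1 (MAX): max(49, -21, -64) = 49
n2.2.1 (MIN): min(76, 7, 59, 21) = 7
n2.2.2 (MIN): min(-83, -37, -89, -15) = -89
n2.2.3 (MIN): min(-55, -9, 8) = -55
n2.2 (MAX): max(7, -89, -55) = 7
n2 (MIN): min(49, 7) = 7
n3.1.1 (MIN): min(90, 94) = 90
n3.1.2 (MIN): min(46, -29, -95, 37) = -95
n3.1.3 (MIN): min(20, 63) = 20
n3.1 (MAX): max(90, -95, 20) = 90
n3.2.1 (MIN): min(-30, 13) = -30
n3.2.2 (MIN): min(44, 39, 17, -31) = -31
n3.2.3 (MIN): min(8, 87, -86, -80) = -86
n3.2 (MAX): max(-30, -31, -86) = -30
n3 (MIN): min(90, -30) = -30
r (MAX): max(-17, 7, -30) = 7

7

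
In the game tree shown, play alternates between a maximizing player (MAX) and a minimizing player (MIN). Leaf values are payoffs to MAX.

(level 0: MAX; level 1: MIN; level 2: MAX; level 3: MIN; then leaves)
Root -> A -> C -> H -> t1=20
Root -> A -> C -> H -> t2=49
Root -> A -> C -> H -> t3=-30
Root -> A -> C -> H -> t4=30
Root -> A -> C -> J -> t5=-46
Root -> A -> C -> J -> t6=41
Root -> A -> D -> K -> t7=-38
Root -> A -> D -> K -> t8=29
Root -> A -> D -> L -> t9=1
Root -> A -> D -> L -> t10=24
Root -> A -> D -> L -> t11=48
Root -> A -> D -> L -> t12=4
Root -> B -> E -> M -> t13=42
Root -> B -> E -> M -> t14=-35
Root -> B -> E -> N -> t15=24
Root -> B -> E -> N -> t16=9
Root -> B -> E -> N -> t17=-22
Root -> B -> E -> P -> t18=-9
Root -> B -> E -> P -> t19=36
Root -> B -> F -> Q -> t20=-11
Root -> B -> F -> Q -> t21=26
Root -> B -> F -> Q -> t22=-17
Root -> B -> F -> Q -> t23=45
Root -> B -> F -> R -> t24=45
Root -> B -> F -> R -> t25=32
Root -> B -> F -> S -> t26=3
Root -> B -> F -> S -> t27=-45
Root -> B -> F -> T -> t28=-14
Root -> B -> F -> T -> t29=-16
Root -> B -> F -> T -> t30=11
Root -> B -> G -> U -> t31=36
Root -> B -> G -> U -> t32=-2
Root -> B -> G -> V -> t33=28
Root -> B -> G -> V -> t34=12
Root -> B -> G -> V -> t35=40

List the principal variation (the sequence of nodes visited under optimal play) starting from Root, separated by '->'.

Root -> B -> E -> P -> t18

H (MIN): min(20, 49, -30, 30) = -30
J (MIN): min(-46, 41) = -46
C (MAX): max(-30, -46) = -30
K (MIN): min(-38, 29) = -38
L (MIN): min(1, 24, 48, 4) = 1
D (MAX): max(-38, 1) = 1
A (MIN): min(-30, 1) = -30
M (MIN): min(42, -35) = -35
N (MIN): min(24, 9, -22) = -22
P (MIN): min(-9, 36) = -9
E (MAX): max(-35, -22, -9) = -9
Q (MIN): min(-11, 26, -17, 45) = -17
R (MIN): min(45, 32) = 32
S (MIN): min(3, -45) = -45
T (MIN): min(-14, -16, 11) = -16
F (MAX): max(-17, 32, -45, -16) = 32
U (MIN): min(36, -2) = -2
V (MIN): min(28, 12, 40) = 12
G (MAX): max(-2, 12) = 12
B (MIN): min(-9, 32, 12) = -9
Root (MAX): max(-30, -9) = -9
At Root, MAX picks B (highest: -9).
At B, MIN picks E (lowest: -9).
At E, MAX picks P (highest: -9).
At P, MIN picks t18 (lowest: -9).
Terminal value -9.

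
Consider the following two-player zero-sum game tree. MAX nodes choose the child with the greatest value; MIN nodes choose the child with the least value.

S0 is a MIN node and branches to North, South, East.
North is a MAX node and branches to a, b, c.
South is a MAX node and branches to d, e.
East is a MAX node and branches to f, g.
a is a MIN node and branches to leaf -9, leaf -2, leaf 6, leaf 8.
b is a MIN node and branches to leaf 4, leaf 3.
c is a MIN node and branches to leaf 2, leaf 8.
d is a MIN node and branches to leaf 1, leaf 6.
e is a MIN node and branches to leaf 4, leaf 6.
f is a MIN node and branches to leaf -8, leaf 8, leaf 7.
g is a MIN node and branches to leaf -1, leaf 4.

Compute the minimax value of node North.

3

a (MIN): min(-9, -2, 6, 8) = -9
b (MIN): min(4, 3) = 3
c (MIN): min(2, 8) = 2
North (MAX): max(-9, 3, 2) = 3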